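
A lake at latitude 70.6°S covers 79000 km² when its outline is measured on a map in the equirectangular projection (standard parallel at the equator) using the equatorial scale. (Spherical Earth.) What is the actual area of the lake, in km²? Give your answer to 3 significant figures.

26200 km²

For the equirectangular projection with φ₀ = 0 (plate carrée), h = 1 along meridians and k = sec φ along parallels.
Areal scale = h·k = 1 × sec φ; at 70.6°, h = 1.000, k = 3.011, so h·k = 3.011.
True area = apparent / (areal scale) = 79000 / 3.011 ≈ 26200 km².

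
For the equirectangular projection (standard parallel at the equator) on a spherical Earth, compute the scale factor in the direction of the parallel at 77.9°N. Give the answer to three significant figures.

4.77

Plate carrée maps x = Rλ, y = Rφ. The meridian scale is h = 1 and the parallel scale is k = 1/cos φ = sec φ.
k = 1/cos 77.9° = 1/0.2096 = 4.771.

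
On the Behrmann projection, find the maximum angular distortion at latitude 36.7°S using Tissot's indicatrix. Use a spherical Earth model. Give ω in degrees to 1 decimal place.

8.8°

Behrmann is a cylindrical equal-area projection with standard parallels at ±30°. Cylindrical equal-area (φ₀ = 30°): h = cos φ / cos 30° along meridians, k = cos 30° / cos φ along parallels; h·k = 1.
At 36.7°: h = 0.9258, k = 1.080; principal scales a = 1.080, b = 0.9258.
sin(ω/2) = (a − b)/(a + b) = 0.1543/2.006 = 0.07693, so ω = 2 arcsin(0.07693) ≈ 8.8°.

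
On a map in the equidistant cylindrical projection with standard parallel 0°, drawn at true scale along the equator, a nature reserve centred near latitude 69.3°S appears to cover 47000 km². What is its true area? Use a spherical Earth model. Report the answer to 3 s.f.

For the equirectangular projection with φ₀ = 0 (plate carrée), h = 1 along meridians and k = sec φ along parallels.
Areal scale = h·k = 1 × sec φ; at 69.3°, h = 1.000, k = 2.829, so h·k = 2.829.
True area = apparent / (areal scale) = 47000 / 2.829 ≈ 16600 km².

16600 km²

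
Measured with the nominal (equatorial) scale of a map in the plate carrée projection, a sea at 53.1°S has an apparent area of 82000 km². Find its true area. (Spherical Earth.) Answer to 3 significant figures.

In the plate carrée (x = Rλ, y = Rφ), meridians are true-scale (h = 1) and parallels are stretched by k = sec φ.
Areal scale = h·k = 1 × sec φ; at 53.1°, h = 1.000, k = 1.666, so h·k = 1.666.
True area = apparent / (areal scale) = 82000 / 1.666 ≈ 49200 km².

49200 km²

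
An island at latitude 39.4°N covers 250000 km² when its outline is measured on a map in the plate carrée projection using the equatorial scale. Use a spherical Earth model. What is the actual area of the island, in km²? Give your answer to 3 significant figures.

For the equirectangular projection with φ₀ = 0 (plate carrée), h = 1 along meridians and k = sec φ along parallels.
Areal scale = h·k = 1 × sec φ; at 39.4°, h = 1.000, k = 1.294, so h·k = 1.294.
True area = apparent / (areal scale) = 250000 / 1.294 ≈ 193000 km².

193000 km²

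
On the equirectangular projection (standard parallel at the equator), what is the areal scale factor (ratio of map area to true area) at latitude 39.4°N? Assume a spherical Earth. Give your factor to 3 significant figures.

For the equirectangular projection with φ₀ = 0 (plate carrée), h = 1 along meridians and k = sec φ along parallels.
Areal scale = h·k = 1 × sec φ; at 39.4°, h = 1.000, k = 1.294, so h·k = 1.294.

1.29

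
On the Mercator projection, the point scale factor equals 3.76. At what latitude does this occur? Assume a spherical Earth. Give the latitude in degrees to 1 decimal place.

Mercator scale is k = sec φ = 1/cos φ.
1/cos φ = 3.76  ⇒  cos φ = 0.2660  ⇒  φ = arccos(0.2660) ≈ 74.6°.

74.6°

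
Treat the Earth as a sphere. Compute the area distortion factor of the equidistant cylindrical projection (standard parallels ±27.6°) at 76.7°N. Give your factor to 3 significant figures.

With standard parallel φ₀ = 27.6°, the equirectangular projection gives x = Rλ cos φ₀, y = Rφ, so h = 1 and k = cos 27.6° / cos φ.
Areal scale = h·k = 1 × cos φ₀ / cos φ; at 76.7°, h = 1.000, k = 3.852, so h·k = 3.852.

3.85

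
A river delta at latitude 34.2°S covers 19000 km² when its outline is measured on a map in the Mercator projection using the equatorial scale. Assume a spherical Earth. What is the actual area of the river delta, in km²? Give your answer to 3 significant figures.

13000 km²

The Mercator projection is conformal; its linear scale factor is the same in every direction and equals sec φ = 1/cos φ.
Areal scale = k² = sec²φ = 1/cos²(34.2°) = 1/0.8271² = 1.462.
True area = apparent / (areal scale) = 19000 / 1.462 ≈ 13000 km².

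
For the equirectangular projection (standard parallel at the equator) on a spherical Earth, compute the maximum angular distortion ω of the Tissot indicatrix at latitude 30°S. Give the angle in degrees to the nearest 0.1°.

8.2°

In the plate carrée (x = Rλ, y = Rφ), meridians are true-scale (h = 1) and parallels are stretched by k = sec φ.
At 30°: h = 1.000, k = 1.155; principal scales a = 1.155, b = 1.000.
sin(ω/2) = (a − b)/(a + b) = 0.1547/2.155 = 0.07180, so ω = 2 arcsin(0.07180) ≈ 8.2°.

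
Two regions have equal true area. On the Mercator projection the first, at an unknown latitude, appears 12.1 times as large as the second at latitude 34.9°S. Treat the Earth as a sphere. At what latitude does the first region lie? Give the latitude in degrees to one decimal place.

Mercator areal scale is sec²φ, so apparent-area ratio = sec²φ₁ / sec²φ₂ = cos²φ₂ / cos²φ₁.
cos²φ₂ / cos²φ₁ = 12.1  ⇒  cos φ₁ = cos 34.9° / √12.1 = 0.8202/3.479 = 0.2358.
φ₁ = arccos(0.2358) ≈ 76.4°.

76.4°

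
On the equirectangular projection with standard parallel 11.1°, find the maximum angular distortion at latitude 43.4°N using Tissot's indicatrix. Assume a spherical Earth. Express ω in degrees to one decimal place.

17.2°

The equidistant cylindrical projection with φ₀ = 11.1° has h = 1 (meridians true) and k = cos φ₀ / cos φ along parallels.
At 43.4°: h = 1.000, k = 1.351; principal scales a = 1.351, b = 1.000.
sin(ω/2) = (a − b)/(a + b) = 0.3506/2.351 = 0.1491, so ω = 2 arcsin(0.1491) ≈ 17.2°.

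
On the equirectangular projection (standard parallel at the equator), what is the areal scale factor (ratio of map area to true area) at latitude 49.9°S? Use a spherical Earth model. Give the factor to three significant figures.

1.55

Plate carrée maps x = Rλ, y = Rφ. The meridian scale is h = 1 and the parallel scale is k = 1/cos φ = sec φ.
Areal scale = h·k = 1 × sec φ; at 49.9°, h = 1.000, k = 1.552, so h·k = 1.552.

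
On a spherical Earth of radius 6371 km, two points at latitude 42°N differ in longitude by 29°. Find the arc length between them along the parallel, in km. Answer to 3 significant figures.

2400 km

Arc length along a parallel = R cos φ · Δλ (with Δλ in radians).
= 6371 × cos 42° × (29° × π/180) = 6371 × 0.7431 × 0.5061 ≈ 2400 km.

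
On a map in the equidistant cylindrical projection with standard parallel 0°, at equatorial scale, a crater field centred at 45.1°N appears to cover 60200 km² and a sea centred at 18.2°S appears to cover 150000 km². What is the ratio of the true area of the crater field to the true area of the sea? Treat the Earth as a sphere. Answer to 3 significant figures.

0.298

On the plate carrée, areal scale = h·k = 1 × sec φ, so true area = apparent × cos φ.
True area of crater field: 60200 × cos(45.1°) = 60200 × 0.7059 = 42490 km².
True area of sea: 150000 × cos(18.2°) = 150000 × 0.9500 = 142500 km².
Ratio = 42490 / 142500 ≈ 0.298.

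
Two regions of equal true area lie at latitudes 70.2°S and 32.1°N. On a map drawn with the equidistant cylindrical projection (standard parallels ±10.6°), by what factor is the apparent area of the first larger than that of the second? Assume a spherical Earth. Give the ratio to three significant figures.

2.50

The equidistant cylindrical projection with φ₀ = 10.6° has h = 1 (meridians true) and k = cos φ₀ / cos φ along parallels.
Areal scale at 70.2°: h·k = 1.000 × 2.902 = 2.902.
Areal scale at 32.1°: h·k = 1.000 × 1.160 = 1.160.
Ratio = 2.902/1.160 ≈ 2.50.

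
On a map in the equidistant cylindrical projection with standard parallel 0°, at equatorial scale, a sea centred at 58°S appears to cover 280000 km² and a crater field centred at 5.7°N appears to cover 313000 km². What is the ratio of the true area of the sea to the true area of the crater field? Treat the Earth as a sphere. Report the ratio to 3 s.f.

0.476

Plate carrée has h = 1 and k = sec φ, giving areal scale sec φ; true area = (apparent area) · cos φ.
True area of sea: 280000 × cos(58°) = 280000 × 0.5299 = 148400 km².
True area of crater field: 313000 × cos(5.7°) = 313000 × 0.9951 = 311500 km².
Ratio = 148400 / 311500 ≈ 0.476.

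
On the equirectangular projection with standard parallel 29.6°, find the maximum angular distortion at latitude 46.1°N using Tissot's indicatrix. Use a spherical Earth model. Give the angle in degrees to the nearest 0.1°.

The equidistant cylindrical projection with φ₀ = 29.6° has h = 1 (meridians true) and k = cos φ₀ / cos φ along parallels.
At 46.1°: h = 1.000, k = 1.254; principal scales a = 1.254, b = 1.000.
sin(ω/2) = (a − b)/(a + b) = 0.2540/2.254 = 0.1127, so ω = 2 arcsin(0.1127) ≈ 12.9°.

12.9°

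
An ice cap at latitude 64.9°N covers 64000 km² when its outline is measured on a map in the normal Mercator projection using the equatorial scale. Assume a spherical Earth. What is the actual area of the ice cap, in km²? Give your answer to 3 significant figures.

Mercator is conformal, so the point scale is isotropic: h = k = sec φ = 1/cos φ.
Areal scale = k² = sec²φ = 1/cos²(64.9°) = 1/0.4242² = 5.557.
True area = apparent / (areal scale) = 64000 / 5.557 ≈ 11500 km².

11500 km²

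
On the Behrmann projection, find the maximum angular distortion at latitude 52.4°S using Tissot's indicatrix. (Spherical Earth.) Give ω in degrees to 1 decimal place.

39.3°

The Behrmann projection is cylindrical equal-area with φ₀ = 30°. Cylindrical equal-area (φ₀ = 30°): h = cos φ / cos 30° along meridians, k = cos 30° / cos φ along parallels; h·k = 1.
At 52.4°: h = 0.7045, k = 1.419; principal scales a = 1.419, b = 0.7045.
sin(ω/2) = (a − b)/(a + b) = 0.7148/2.124 = 0.3366, so ω = 2 arcsin(0.3366) ≈ 39.3°.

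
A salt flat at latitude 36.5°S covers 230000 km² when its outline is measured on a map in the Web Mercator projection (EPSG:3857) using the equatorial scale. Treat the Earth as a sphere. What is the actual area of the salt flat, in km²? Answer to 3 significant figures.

149000 km²

The Mercator projection is conformal; its linear scale factor is the same in every direction and equals sec φ = 1/cos φ.
Areal scale = k² = sec²φ = 1/cos²(36.5°) = 1/0.8039² = 1.548.
True area = apparent / (areal scale) = 230000 / 1.548 ≈ 149000 km².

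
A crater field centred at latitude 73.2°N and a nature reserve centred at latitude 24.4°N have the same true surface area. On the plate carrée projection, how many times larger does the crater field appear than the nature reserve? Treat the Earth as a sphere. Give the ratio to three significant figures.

3.15

Plate carrée maps x = Rλ, y = Rφ. The meridian scale is h = 1 and the parallel scale is k = 1/cos φ = sec φ.
Areal scale at 73.2°: h·k = 1.000 × 3.460 = 3.460.
Areal scale at 24.4°: h·k = 1.000 × 1.098 = 1.098.
Ratio = 3.460/1.098 ≈ 3.15.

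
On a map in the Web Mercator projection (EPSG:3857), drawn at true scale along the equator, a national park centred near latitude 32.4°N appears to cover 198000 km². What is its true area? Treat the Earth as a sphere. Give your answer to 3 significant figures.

141000 km²

For Mercator, h = k = sec φ (a conformal cylindrical projection has a single point scale, 1/cos φ).
Areal scale = k² = sec²φ = 1/cos²(32.4°) = 1/0.8443² = 1.403.
True area = apparent / (areal scale) = 198000 / 1.403 ≈ 141000 km².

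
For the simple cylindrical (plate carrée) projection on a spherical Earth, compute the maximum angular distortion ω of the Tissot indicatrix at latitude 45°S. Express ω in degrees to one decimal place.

19.8°

For the equirectangular projection with φ₀ = 0 (plate carrée), h = 1 along meridians and k = sec φ along parallels.
At 45°: h = 1.000, k = 1.414; principal scales a = 1.414, b = 1.000.
sin(ω/2) = (a − b)/(a + b) = 0.4142/2.414 = 0.1716, so ω = 2 arcsin(0.1716) ≈ 19.8°.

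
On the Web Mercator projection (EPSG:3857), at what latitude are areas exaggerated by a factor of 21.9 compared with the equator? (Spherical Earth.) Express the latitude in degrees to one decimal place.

77.7°

Mercator areal scale is sec²φ.
sec²φ = 21.9  ⇒  cos²φ = 0.04566  ⇒  cos φ = 0.2137.
φ = arccos(0.2137) ≈ 77.7°.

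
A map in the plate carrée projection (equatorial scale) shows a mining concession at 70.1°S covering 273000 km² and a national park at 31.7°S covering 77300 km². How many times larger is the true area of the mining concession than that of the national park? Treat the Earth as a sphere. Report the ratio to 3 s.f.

Plate carrée has h = 1 and k = sec φ, giving areal scale sec φ; true area = (apparent area) · cos φ.
True area of mining concession: 273000 × cos(70.1°) = 273000 × 0.3404 = 92920 km².
True area of national park: 77300 × cos(31.7°) = 77300 × 0.8508 = 65770 km².
Ratio = 92920 / 65770 ≈ 1.41.

1.41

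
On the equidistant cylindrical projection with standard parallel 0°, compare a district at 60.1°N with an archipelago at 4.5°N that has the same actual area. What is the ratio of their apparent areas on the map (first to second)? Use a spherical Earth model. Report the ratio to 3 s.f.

2.00

Plate carrée maps x = Rλ, y = Rφ. The meridian scale is h = 1 and the parallel scale is k = 1/cos φ = sec φ.
Areal scale at 60.1°: h·k = 1.000 × 2.006 = 2.006.
Areal scale at 4.5°: h·k = 1.000 × 1.003 = 1.003.
Ratio = 2.006/1.003 ≈ 2.00.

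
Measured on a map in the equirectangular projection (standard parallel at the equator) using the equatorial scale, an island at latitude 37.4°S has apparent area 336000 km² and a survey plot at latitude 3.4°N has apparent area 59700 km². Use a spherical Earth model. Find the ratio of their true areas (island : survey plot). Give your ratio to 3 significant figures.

On the plate carrée, areal scale = h·k = 1 × sec φ, so true area = apparent × cos φ.
True area of island: 336000 × cos(37.4°) = 336000 × 0.7944 = 266900 km².
True area of survey plot: 59700 × cos(3.4°) = 59700 × 0.9982 = 59590 km².
Ratio = 266900 / 59590 ≈ 4.48.

4.48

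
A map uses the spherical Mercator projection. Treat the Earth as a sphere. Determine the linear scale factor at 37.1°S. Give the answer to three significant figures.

1.25

For Mercator, h = k = sec φ (a conformal cylindrical projection has a single point scale, 1/cos φ).
k = 1/cos 37.1° = 1/0.7976 = 1.254.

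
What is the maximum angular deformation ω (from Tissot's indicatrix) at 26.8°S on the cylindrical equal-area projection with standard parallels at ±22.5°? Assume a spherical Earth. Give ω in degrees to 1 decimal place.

3.9°

For cylindrical equal-area with standard parallel φ₀, h = cos φ / cos φ₀ and k = cos φ₀ / cos φ, so h·k = 1.
At 26.8°: h = 0.9661, k = 1.035; principal scales a = 1.035, b = 0.9661.
sin(ω/2) = (a − b)/(a + b) = 0.06893/2.001 = 0.03445, so ω = 2 arcsin(0.03445) ≈ 3.9°.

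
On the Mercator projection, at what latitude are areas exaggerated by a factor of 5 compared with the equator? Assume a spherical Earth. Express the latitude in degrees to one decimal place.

Mercator areal scale is sec²φ.
sec²φ = 5  ⇒  cos²φ = 0.2000  ⇒  cos φ = 0.4472.
φ = arccos(0.4472) ≈ 63.4°.

63.4°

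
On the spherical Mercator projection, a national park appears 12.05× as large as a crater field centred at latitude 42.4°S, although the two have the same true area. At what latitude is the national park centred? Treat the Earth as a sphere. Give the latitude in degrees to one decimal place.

Mercator areal scale is sec²φ, so apparent-area ratio = sec²φ₁ / sec²φ₂ = cos²φ₂ / cos²φ₁.
cos²φ₂ / cos²φ₁ = 12.05  ⇒  cos φ₁ = cos 42.4° / √12.05 = 0.7385/3.471 = 0.2127.
φ₁ = arccos(0.2127) ≈ 77.7°.

77.7°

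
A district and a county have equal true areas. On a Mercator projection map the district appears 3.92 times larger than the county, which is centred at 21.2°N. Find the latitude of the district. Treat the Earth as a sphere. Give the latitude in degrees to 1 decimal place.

61.9°

Mercator areal scale is sec²φ, so apparent-area ratio = sec²φ₁ / sec²φ₂ = cos²φ₂ / cos²φ₁.
cos²φ₂ / cos²φ₁ = 3.92  ⇒  cos φ₁ = cos 21.2° / √3.92 = 0.9323/1.980 = 0.4709.
φ₁ = arccos(0.4709) ≈ 61.9°.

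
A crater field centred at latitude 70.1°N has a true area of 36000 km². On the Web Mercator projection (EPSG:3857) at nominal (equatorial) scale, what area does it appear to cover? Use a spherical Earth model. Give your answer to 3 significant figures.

The Mercator projection is conformal; its linear scale factor is the same in every direction and equals sec φ = 1/cos φ.
Areal scale = k² = sec²φ = 1/cos²(70.1°) = 1/0.3404² = 8.631.
Apparent area = 36000 × 8.631 ≈ 311000 km².

311000 km²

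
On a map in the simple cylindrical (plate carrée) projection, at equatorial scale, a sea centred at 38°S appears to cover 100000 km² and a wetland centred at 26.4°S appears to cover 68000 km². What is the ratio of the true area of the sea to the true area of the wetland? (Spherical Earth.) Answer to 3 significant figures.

1.29

On the plate carrée, areal scale = h·k = 1 × sec φ, so true area = apparent × cos φ.
True area of sea: 100000 × cos(38°) = 100000 × 0.7880 = 78800 km².
True area of wetland: 68000 × cos(26.4°) = 68000 × 0.8957 = 60910 km².
Ratio = 78800 / 60910 ≈ 1.29.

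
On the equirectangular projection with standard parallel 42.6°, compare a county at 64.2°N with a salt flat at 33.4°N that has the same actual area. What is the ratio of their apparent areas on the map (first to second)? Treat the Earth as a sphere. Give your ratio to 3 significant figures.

In the equirectangular projection with standard parallel φ₀ = 42.6° (x = Rλ cos φ₀, y = Rφ), meridians are true-scale (h = 1) and the parallel scale is k = cos φ₀ / cos φ.
Areal scale at 64.2°: h·k = 1.000 × 1.691 = 1.691.
Areal scale at 33.4°: h·k = 1.000 × 0.8817 = 0.8817.
Ratio = 1.691/0.8817 ≈ 1.92.

1.92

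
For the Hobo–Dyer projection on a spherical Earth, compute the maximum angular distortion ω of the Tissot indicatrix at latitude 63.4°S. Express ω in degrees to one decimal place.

62.2°

The Hobo–Dyer projection is cylindrical equal-area with φ₀ = 37.5°. For cylindrical equal-area with standard parallel φ₀, h = cos φ / cos φ₀ and k = cos φ₀ / cos φ, so h·k = 1.
At 63.4°: h = 0.5644, k = 1.772; principal scales a = 1.772, b = 0.5644.
sin(ω/2) = (a − b)/(a + b) = 1.207/2.336 = 0.5168, so ω = 2 arcsin(0.5168) ≈ 62.2°.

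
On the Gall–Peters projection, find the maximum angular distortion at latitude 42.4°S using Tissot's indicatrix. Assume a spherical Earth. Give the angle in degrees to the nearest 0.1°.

5.0°

Gall–Peters is a cylindrical equal-area projection with standard parallels at ±45°. For cylindrical equal-area with standard parallel φ₀, h = cos φ / cos φ₀ and k = cos φ₀ / cos φ, so h·k = 1.
At 42.4°: h = 1.044, k = 0.9575; principal scales a = 1.044, b = 0.9575.
sin(ω/2) = (a − b)/(a + b) = 0.08679/2.002 = 0.04335, so ω = 2 arcsin(0.04335) ≈ 5.0°.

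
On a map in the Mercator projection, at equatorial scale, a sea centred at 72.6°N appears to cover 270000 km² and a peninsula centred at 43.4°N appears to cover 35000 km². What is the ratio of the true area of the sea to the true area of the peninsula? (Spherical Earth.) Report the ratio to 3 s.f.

Since Mercator area scale is 1/cos²φ, the true area equals the apparent area multiplied by cos²φ.
True area of sea: 270000 × cos²(72.6°) = 270000 × 0.08943 = 24140 km².
True area of peninsula: 35000 × cos²(43.4°) = 35000 × 0.5279 = 18480 km².
Ratio = 24140 / 18480 ≈ 1.31.

1.31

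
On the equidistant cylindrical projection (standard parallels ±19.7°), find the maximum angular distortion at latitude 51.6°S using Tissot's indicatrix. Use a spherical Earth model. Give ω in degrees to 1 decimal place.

23.7°

In the equirectangular projection with standard parallel φ₀ = 19.7° (x = Rλ cos φ₀, y = Rφ), meridians are true-scale (h = 1) and the parallel scale is k = cos φ₀ / cos φ.
At 51.6°: h = 1.000, k = 1.516; principal scales a = 1.516, b = 1.000.
sin(ω/2) = (a − b)/(a + b) = 0.5157/2.516 = 0.2050, so ω = 2 arcsin(0.2050) ≈ 23.7°.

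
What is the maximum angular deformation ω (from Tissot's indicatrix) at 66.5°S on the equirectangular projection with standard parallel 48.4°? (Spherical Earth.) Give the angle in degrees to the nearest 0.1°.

In the equirectangular projection with standard parallel φ₀ = 48.4° (x = Rλ cos φ₀, y = Rφ), meridians are true-scale (h = 1) and the parallel scale is k = cos φ₀ / cos φ.
At 66.5°: h = 1.000, k = 1.665; principal scales a = 1.665, b = 1.000.
sin(ω/2) = (a − b)/(a + b) = 0.6650/2.665 = 0.2495, so ω = 2 arcsin(0.2495) ≈ 28.9°.

28.9°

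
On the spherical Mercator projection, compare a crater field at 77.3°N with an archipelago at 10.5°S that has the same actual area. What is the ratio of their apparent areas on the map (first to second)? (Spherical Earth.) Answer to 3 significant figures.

20.0

Mercator areal scale is sec²φ.
At 77.3°: sec²(77.3°) = 1/0.2198² = 20.69.
At 10.5°: sec²(10.5°) = 1/0.9833² = 1.034.
Ratio = 20.69/1.034 = cos²(10.5°)/cos²(77.3°) ≈ 20.0.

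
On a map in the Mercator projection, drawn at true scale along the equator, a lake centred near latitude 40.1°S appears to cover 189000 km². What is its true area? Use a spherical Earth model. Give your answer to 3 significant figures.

The Mercator projection is conformal; its linear scale factor is the same in every direction and equals sec φ = 1/cos φ.
Areal scale = k² = sec²φ = 1/cos²(40.1°) = 1/0.7649² = 1.709.
True area = apparent / (areal scale) = 189000 / 1.709 ≈ 111000 km².

111000 km²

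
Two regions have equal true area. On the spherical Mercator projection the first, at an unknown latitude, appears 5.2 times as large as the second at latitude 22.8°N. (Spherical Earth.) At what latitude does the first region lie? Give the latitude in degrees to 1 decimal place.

66.2°

For equal true areas on Mercator, apparent areas scale as sec²φ, so the ratio is cos²φ₂ / cos²φ₁.
cos²φ₂ / cos²φ₁ = 5.2  ⇒  cos φ₁ = cos 22.8° / √5.2 = 0.9219/2.280 = 0.4043.
φ₁ = arccos(0.4043) ≈ 66.2°.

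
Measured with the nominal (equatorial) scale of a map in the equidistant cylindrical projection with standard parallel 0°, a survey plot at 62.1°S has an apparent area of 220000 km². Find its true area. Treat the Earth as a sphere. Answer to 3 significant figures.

103000 km²

Plate carrée maps x = Rλ, y = Rφ. The meridian scale is h = 1 and the parallel scale is k = 1/cos φ = sec φ.
Areal scale = h·k = 1 × sec φ; at 62.1°, h = 1.000, k = 2.137, so h·k = 2.137.
True area = apparent / (areal scale) = 220000 / 2.137 ≈ 103000 km².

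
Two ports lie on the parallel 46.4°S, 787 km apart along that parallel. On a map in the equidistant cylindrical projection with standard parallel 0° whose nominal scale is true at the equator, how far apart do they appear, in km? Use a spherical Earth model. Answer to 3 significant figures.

1140 km

In the plate carrée (x = Rλ, y = Rφ), meridians are true-scale (h = 1) and parallels are stretched by k = sec φ.
Along the parallel, k = sec 46.4° = 1/0.6896 = 1.450.
Map distance = 787 × 1.450 ≈ 1140 km.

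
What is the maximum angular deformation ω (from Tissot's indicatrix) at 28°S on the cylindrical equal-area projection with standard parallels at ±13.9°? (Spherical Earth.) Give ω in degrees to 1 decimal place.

10.8°

Cylindrical equal-area (φ₀ = 13.9°): h = cos φ / cos 13.9° along meridians, k = cos 13.9° / cos φ along parallels; h·k = 1.
At 28°: h = 0.9096, k = 1.099; principal scales a = 1.099, b = 0.9096.
sin(ω/2) = (a − b)/(a + b) = 0.1898/2.009 = 0.09449, so ω = 2 arcsin(0.09449) ≈ 10.8°.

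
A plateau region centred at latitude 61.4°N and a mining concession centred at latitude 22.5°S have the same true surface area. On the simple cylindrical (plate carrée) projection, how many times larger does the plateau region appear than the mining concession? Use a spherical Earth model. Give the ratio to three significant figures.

In the plate carrée (x = Rλ, y = Rφ), meridians are true-scale (h = 1) and parallels are stretched by k = sec φ.
Areal scale at 61.4°: h·k = 1.000 × 2.089 = 2.089.
Areal scale at 22.5°: h·k = 1.000 × 1.082 = 1.082.
Ratio = 2.089/1.082 ≈ 1.93.

1.93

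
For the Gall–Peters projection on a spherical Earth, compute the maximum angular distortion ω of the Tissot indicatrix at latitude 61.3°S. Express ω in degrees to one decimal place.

The Gall–Peters projection is cylindrical equal-area with φ₀ = 45°. For cylindrical equal-area with standard parallel φ₀, h = cos φ / cos φ₀ and k = cos φ₀ / cos φ, so h·k = 1.
At 61.3°: h = 0.6791, k = 1.472; principal scales a = 1.472, b = 0.6791.
sin(ω/2) = (a − b)/(a + b) = 0.7933/2.152 = 0.3687, so ω = 2 arcsin(0.3687) ≈ 43.3°.

43.3°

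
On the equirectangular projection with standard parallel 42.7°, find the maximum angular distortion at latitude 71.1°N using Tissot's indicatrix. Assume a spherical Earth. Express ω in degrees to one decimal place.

The equidistant cylindrical projection with φ₀ = 42.7° has h = 1 (meridians true) and k = cos φ₀ / cos φ along parallels.
At 71.1°: h = 1.000, k = 2.269; principal scales a = 2.269, b = 1.000.
sin(ω/2) = (a − b)/(a + b) = 1.269/3.269 = 0.3882, so ω = 2 arcsin(0.3882) ≈ 45.7°.

45.7°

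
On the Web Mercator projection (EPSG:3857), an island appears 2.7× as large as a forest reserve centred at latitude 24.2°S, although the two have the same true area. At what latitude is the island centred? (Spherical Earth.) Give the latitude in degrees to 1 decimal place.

Mercator areal scale is sec²φ, so apparent-area ratio = sec²φ₁ / sec²φ₂ = cos²φ₂ / cos²φ₁.
cos²φ₂ / cos²φ₁ = 2.7  ⇒  cos φ₁ = cos 24.2° / √2.7 = 0.9121/1.643 = 0.5551.
φ₁ = arccos(0.5551) ≈ 56.3°.

56.3°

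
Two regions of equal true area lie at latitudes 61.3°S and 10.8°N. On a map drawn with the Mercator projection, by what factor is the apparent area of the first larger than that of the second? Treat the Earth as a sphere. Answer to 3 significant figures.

Mercator areal scale is sec²φ.
At 61.3°: sec²(61.3°) = 1/0.4802² = 4.336.
At 10.8°: sec²(10.8°) = 1/0.9823² = 1.036.
Ratio = 4.336/1.036 = cos²(10.8°)/cos²(61.3°) ≈ 4.18.

4.18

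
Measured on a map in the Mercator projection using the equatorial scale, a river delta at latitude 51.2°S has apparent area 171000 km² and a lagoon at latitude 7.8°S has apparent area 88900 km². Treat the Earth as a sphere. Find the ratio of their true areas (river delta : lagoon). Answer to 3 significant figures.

Since Mercator area scale is 1/cos²φ, the true area equals the apparent area multiplied by cos²φ.
True area of river delta: 171000 × cos²(51.2°) = 171000 × 0.3926 = 67140 km².
True area of lagoon: 88900 × cos²(7.8°) = 88900 × 0.9816 = 87260 km².
Ratio = 67140 / 87260 ≈ 0.769.

0.769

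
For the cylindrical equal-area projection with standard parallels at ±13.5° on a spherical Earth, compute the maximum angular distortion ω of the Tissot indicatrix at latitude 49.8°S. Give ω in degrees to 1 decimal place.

Cylindrical equal-area (φ₀ = 13.5°): h = cos φ / cos 13.5° along meridians, k = cos 13.5° / cos φ along parallels; h·k = 1.
At 49.8°: h = 0.6638, k = 1.506; principal scales a = 1.506, b = 0.6638.
sin(ω/2) = (a − b)/(a + b) = 0.8427/2.170 = 0.3883, so ω = 2 arcsin(0.3883) ≈ 45.7°.

45.7°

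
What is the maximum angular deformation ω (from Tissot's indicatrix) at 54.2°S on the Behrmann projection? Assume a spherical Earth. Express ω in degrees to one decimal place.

Behrmann is a cylindrical equal-area projection with standard parallels at ±30°. A cylindrical equal-area projection with standard parallel φ₀ has meridian scale h = cos φ / cos φ₀ and parallel scale k = cos φ₀ / cos φ (so areas are preserved, h·k = 1).
At 54.2°: h = 0.6755, k = 1.480; principal scales a = 1.480, b = 0.6755.
sin(ω/2) = (a − b)/(a + b) = 0.8050/2.156 = 0.3734, so ω = 2 arcsin(0.3734) ≈ 43.9°.

43.9°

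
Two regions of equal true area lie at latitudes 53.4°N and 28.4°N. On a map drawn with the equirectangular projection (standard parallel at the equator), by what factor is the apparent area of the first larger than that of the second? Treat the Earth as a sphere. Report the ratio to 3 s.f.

1.48

For the equirectangular projection with φ₀ = 0 (plate carrée), h = 1 along meridians and k = sec φ along parallels.
Areal scale at 53.4°: h·k = 1.000 × 1.677 = 1.677.
Areal scale at 28.4°: h·k = 1.000 × 1.137 = 1.137.
Ratio = 1.677/1.137 ≈ 1.48.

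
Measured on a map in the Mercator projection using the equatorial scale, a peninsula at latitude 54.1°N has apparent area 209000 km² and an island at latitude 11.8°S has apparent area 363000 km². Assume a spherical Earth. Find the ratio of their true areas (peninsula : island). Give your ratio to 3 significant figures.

Mercator's areal exaggeration is sec²φ; hence true area = (apparent area) · cos²φ.
True area of peninsula: 209000 × cos²(54.1°) = 209000 × 0.3438 = 71860 km².
True area of island: 363000 × cos²(11.8°) = 363000 × 0.9582 = 347800 km².
Ratio = 71860 / 347800 ≈ 0.207.

0.207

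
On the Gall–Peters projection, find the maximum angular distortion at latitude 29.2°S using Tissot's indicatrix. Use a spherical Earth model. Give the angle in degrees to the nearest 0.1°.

Gall–Peters is a cylindrical equal-area projection with standard parallels at ±45°. A cylindrical equal-area projection with standard parallel φ₀ has meridian scale h = cos φ / cos φ₀ and parallel scale k = cos φ₀ / cos φ (so areas are preserved, h·k = 1).
At 29.2°: h = 1.234, k = 0.8100; principal scales a = 1.234, b = 0.8100.
sin(ω/2) = (a − b)/(a + b) = 0.4245/2.045 = 0.2076, so ω = 2 arcsin(0.2076) ≈ 24.0°.

24.0°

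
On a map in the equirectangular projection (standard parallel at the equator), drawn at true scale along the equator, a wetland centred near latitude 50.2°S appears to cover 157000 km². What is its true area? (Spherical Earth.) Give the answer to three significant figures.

100000 km²

For the equirectangular projection with φ₀ = 0 (plate carrée), h = 1 along meridians and k = sec φ along parallels.
Areal scale = h·k = 1 × sec φ; at 50.2°, h = 1.000, k = 1.562, so h·k = 1.562.
True area = apparent / (areal scale) = 157000 / 1.562 ≈ 100000 km².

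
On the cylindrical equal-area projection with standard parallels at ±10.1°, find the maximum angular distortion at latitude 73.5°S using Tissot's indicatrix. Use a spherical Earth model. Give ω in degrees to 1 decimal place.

A cylindrical equal-area projection with standard parallel φ₀ has meridian scale h = cos φ / cos φ₀ and parallel scale k = cos φ₀ / cos φ (so areas are preserved, h·k = 1).
At 73.5°: h = 0.2885, k = 3.466; principal scales a = 3.466, b = 0.2885.
sin(ω/2) = (a − b)/(a + b) = 3.178/3.755 = 0.8463, so ω = 2 arcsin(0.8463) ≈ 115.6°.

115.6°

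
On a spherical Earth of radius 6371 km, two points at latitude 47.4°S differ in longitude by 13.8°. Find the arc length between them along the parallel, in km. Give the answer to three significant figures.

Arc length along a parallel = R cos φ · Δλ (with Δλ in radians).
= 6371 × cos 47.4° × (13.8° × π/180) = 6371 × 0.6769 × 0.2409 ≈ 1040 km.

1040 km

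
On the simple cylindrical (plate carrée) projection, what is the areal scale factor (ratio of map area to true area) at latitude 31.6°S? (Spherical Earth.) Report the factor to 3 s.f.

1.17

Plate carrée maps x = Rλ, y = Rφ. The meridian scale is h = 1 and the parallel scale is k = 1/cos φ = sec φ.
Areal scale = h·k = 1 × sec φ; at 31.6°, h = 1.000, k = 1.174, so h·k = 1.174.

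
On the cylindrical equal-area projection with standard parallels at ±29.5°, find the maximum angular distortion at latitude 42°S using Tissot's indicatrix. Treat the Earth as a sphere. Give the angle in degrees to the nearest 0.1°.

18.0°

A cylindrical equal-area projection with standard parallel φ₀ has meridian scale h = cos φ / cos φ₀ and parallel scale k = cos φ₀ / cos φ (so areas are preserved, h·k = 1).
At 42°: h = 0.8538, k = 1.171; principal scales a = 1.171, b = 0.8538.
sin(ω/2) = (a − b)/(a + b) = 0.3173/2.025 = 0.1567, so ω = 2 arcsin(0.1567) ≈ 18.0°.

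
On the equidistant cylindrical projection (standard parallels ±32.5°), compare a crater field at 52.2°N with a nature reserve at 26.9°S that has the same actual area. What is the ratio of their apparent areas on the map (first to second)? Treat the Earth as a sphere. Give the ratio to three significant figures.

1.46

In the equirectangular projection with standard parallel φ₀ = 32.5° (x = Rλ cos φ₀, y = Rφ), meridians are true-scale (h = 1) and the parallel scale is k = cos φ₀ / cos φ.
Areal scale at 52.2°: h·k = 1.000 × 1.376 = 1.376.
Areal scale at 26.9°: h·k = 1.000 × 0.9457 = 0.9457.
Ratio = 1.376/0.9457 ≈ 1.46.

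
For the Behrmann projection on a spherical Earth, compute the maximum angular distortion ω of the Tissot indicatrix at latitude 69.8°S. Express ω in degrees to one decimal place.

93.0°

The Behrmann projection is cylindrical equal-area with φ₀ = 30°. For cylindrical equal-area with standard parallel φ₀, h = cos φ / cos φ₀ and k = cos φ₀ / cos φ, so h·k = 1.
At 69.8°: h = 0.3987, k = 2.508; principal scales a = 2.508, b = 0.3987.
sin(ω/2) = (a − b)/(a + b) = 2.109/2.907 = 0.7257, so ω = 2 arcsin(0.7257) ≈ 93.0°.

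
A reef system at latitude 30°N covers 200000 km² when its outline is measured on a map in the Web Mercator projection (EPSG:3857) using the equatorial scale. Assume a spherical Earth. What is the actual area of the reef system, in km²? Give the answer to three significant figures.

For Mercator, h = k = sec φ (a conformal cylindrical projection has a single point scale, 1/cos φ).
Areal scale = k² = sec²φ = 1/cos²(30°) = 1/0.8660² = 1.333.
True area = apparent / (areal scale) = 200000 / 1.333 ≈ 150000 km².

150000 km²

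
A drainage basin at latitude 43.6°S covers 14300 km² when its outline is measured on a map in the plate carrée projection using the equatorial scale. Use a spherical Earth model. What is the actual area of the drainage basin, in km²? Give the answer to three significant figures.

10400 km²

For the equirectangular projection with φ₀ = 0 (plate carrée), h = 1 along meridians and k = sec φ along parallels.
Areal scale = h·k = 1 × sec φ; at 43.6°, h = 1.000, k = 1.381, so h·k = 1.381.
True area = apparent / (areal scale) = 14300 / 1.381 ≈ 10400 km².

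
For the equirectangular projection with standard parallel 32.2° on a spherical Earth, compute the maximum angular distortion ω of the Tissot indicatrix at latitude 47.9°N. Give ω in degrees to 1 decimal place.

13.3°

The equidistant cylindrical projection with φ₀ = 32.2° has h = 1 (meridians true) and k = cos φ₀ / cos φ along parallels.
At 47.9°: h = 1.000, k = 1.262; principal scales a = 1.262, b = 1.000.
sin(ω/2) = (a − b)/(a + b) = 0.2622/2.262 = 0.1159, so ω = 2 arcsin(0.1159) ≈ 13.3°.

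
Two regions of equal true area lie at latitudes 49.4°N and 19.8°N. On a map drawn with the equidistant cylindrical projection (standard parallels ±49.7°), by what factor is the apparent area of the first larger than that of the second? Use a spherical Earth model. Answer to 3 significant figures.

In the equirectangular projection with standard parallel φ₀ = 49.7° (x = Rλ cos φ₀, y = Rφ), meridians are true-scale (h = 1) and the parallel scale is k = cos φ₀ / cos φ.
Areal scale at 49.4°: h·k = 1.000 × 0.9939 = 0.9939.
Areal scale at 19.8°: h·k = 1.000 × 0.6874 = 0.6874.
Ratio = 0.9939/0.6874 ≈ 1.45.

1.45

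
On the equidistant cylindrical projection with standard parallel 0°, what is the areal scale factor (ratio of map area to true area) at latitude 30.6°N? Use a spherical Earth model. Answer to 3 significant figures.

In the plate carrée (x = Rλ, y = Rφ), meridians are true-scale (h = 1) and parallels are stretched by k = sec φ.
Areal scale = h·k = 1 × sec φ; at 30.6°, h = 1.000, k = 1.162, so h·k = 1.162.

1.16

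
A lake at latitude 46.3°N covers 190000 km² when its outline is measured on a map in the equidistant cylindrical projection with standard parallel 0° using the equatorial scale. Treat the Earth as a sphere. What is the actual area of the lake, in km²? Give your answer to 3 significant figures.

131000 km²

Plate carrée maps x = Rλ, y = Rφ. The meridian scale is h = 1 and the parallel scale is k = 1/cos φ = sec φ.
Areal scale = h·k = 1 × sec φ; at 46.3°, h = 1.000, k = 1.447, so h·k = 1.447.
True area = apparent / (areal scale) = 190000 / 1.447 ≈ 131000 km².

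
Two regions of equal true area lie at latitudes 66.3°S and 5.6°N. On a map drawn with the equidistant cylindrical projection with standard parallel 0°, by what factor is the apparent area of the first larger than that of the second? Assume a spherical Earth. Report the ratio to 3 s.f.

Plate carrée maps x = Rλ, y = Rφ. The meridian scale is h = 1 and the parallel scale is k = 1/cos φ = sec φ.
Areal scale at 66.3°: h·k = 1.000 × 2.488 = 2.488.
Areal scale at 5.6°: h·k = 1.000 × 1.005 = 1.005.
Ratio = 2.488/1.005 ≈ 2.48.

2.48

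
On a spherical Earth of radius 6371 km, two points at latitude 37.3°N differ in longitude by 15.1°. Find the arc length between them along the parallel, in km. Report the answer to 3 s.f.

Arc length along a parallel = R cos φ · Δλ (with Δλ in radians).
= 6371 × cos 37.3° × (15.1° × π/180) = 6371 × 0.7955 × 0.2635 ≈ 1340 km.

1340 km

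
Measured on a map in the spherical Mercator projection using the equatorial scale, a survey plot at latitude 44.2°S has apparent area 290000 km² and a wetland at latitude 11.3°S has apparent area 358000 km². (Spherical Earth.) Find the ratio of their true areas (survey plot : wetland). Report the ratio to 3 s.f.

0.433

On Mercator the areal scale is sec²φ, so true area = apparent × cos²φ.
True area of survey plot: 290000 × cos²(44.2°) = 290000 × 0.5140 = 149000 km².
True area of wetland: 358000 × cos²(11.3°) = 358000 × 0.9616 = 344300 km².
Ratio = 149000 / 344300 ≈ 0.433.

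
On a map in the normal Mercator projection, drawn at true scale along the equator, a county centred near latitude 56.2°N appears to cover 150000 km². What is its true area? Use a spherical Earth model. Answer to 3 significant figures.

46400 km²

For Mercator, h = k = sec φ (a conformal cylindrical projection has a single point scale, 1/cos φ).
Areal scale = k² = sec²φ = 1/cos²(56.2°) = 1/0.5563² = 3.231.
True area = apparent / (areal scale) = 150000 / 3.231 ≈ 46400 km².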